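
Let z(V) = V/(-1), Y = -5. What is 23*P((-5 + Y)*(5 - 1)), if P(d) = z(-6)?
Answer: 138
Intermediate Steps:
z(V) = -V (z(V) = V*(-1) = -V)
P(d) = 6 (P(d) = -1*(-6) = 6)
23*P((-5 + Y)*(5 - 1)) = 23*6 = 138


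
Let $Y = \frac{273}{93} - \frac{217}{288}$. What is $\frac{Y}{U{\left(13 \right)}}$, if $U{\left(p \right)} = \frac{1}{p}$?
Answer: $\frac{253253}{8928} \approx 28.366$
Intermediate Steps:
$Y = \frac{19481}{8928}$ ($Y = 273 \cdot \frac{1}{93} - \frac{217}{288} = \frac{91}{31} - \frac{217}{288} = \frac{19481}{8928} \approx 2.182$)
$\frac{Y}{U{\left(13 \right)}} = \frac{19481}{8928 \cdot \frac{1}{13}} = \frac{19481 \frac{1}{\frac{1}{13}}}{8928} = \frac{19481}{8928} \cdot 13 = \frac{253253}{8928}$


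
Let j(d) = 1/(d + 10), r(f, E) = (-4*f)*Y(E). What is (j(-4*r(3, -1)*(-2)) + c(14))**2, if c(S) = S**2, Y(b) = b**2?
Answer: 284091025/7396 ≈ 38411.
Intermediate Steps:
r(f, E) = -4*f*E**2 (r(f, E) = (-4*f)*E**2 = -4*f*E**2)
j(d) = 1/(10 + d)
(j(-4*r(3, -1)*(-2)) + c(14))**2 = (1/(10 - (-16)*3*(-1)**2*(-2)) + 14**2)**2 = (1/(10 - (-16)*3*(-2)) + 196)**2 = (1/(10 - 4*(-12)*(-2)) + 196)**2 = (1/(10 + 48*(-2)) + 196)**2 = (1/(10 - 96) + 196)**2 = (1/(-86) + 196)**2 = (-1/86 + 196)**2 = (16855/86)**2 = 284091025/7396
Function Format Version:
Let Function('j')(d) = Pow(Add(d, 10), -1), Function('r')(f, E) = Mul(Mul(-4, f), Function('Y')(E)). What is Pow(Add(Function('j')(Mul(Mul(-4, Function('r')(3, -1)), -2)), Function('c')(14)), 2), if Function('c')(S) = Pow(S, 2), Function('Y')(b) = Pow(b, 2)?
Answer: Rational(284091025, 7396) ≈ 38411.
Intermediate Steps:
Function('r')(f, E) = Mul(-4, f, Pow(E, 2)) (Function('r')(f, E) = Mul(Mul(-4, f), Pow(E, 2)) = Mul(-4, f, Pow(E, 2)))
Function('j')(d) = Pow(Add(10, d), -1)
Pow(Add(Function('j')(Mul(Mul(-4, Function('r')(3, -1)), -2)), Function('c')(14)), 2) = Pow(Add(Pow(Add(10, Mul(Mul(-4, Mul(-4, 3, Pow(-1, 2))), -2)), -1), Pow(14, 2)), 2) = Pow(Add(Pow(Add(10, Mul(Mul(-4, Mul(-4, 3, 1)), -2)), -1), 196), 2) = Pow(Add(Pow(Add(10, Mul(Mul(-4, -12), -2)), -1), 196), 2) = Pow(Add(Pow(Add(10, Mul(48, -2)), -1), 196), 2) = Pow(Add(Pow(Add(10, -96), -1), 196), 2) = Pow(Add(Pow(-86, -1), 196), 2) = Pow(Add(Rational(-1, 86), 196), 2) = Pow(Rational(16855, 86), 2) = Rational(284091025, 7396)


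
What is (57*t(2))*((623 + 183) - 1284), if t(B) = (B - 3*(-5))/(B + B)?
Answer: -231591/2 ≈ -1.1580e+5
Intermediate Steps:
t(B) = (15 + B)/(2*B) (t(B) = (B + 15)/((2*B)) = (15 + B)*(1/(2*B)) = (15 + B)/(2*B))
(57*t(2))*((623 + 183) - 1284) = (57*((½)*(15 + 2)/2))*((623 + 183) - 1284) = (57*((½)*(½)*17))*(806 - 1284) = (57*(17/4))*(-478) = (969/4)*(-478) = -231591/2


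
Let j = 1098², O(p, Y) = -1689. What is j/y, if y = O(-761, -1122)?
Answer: -401868/563 ≈ -713.80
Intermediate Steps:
y = -1689
j = 1205604
j/y = 1205604/(-1689) = 1205604*(-1/1689) = -401868/563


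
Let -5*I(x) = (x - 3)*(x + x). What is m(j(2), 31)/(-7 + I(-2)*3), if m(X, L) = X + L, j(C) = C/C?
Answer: -32/19 ≈ -1.6842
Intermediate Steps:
j(C) = 1
I(x) = -2*x*(-3 + x)/5 (I(x) = -(x - 3)*(x + x)/5 = -(-3 + x)*2*x/5 = -2*x*(-3 + x)/5)
m(X, L) = L + X
m(j(2), 31)/(-7 + I(-2)*3) = (31 + 1)/(-7 + ((⅖)*(-2)*(3 - 1*(-2)))*3) = 32/(-7 + ((⅖)*(-2)*(3 + 2))*3) = 32/(-7 + ((⅖)*(-2)*5)*3) = 32/(-7 - 4*3) = 32/(-7 - 12) = 32/(-19) = 32*(-1/19) = -32/19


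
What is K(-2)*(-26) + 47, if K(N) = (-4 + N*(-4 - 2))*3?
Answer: -577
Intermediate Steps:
K(N) = -12 - 18*N (K(N) = (-4 + N*(-6))*3 = (-4 - 6*N)*3 = -12 - 18*N)
K(-2)*(-26) + 47 = (-12 - 18*(-2))*(-26) + 47 = (-12 + 36)*(-26) + 47 = 24*(-26) + 47 = -624 + 47 = -577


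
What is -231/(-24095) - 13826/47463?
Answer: -322173517/1143620985 ≈ -0.28171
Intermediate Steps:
-231/(-24095) - 13826/47463 = -231*(-1/24095) - 13826*1/47463 = 231/24095 - 13826/47463 = -322173517/1143620985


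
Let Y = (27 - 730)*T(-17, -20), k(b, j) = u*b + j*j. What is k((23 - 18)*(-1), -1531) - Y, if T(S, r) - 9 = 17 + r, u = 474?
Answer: 2345809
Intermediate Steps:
k(b, j) = j**2 + 474*b (k(b, j) = 474*b + j*j = 474*b + j**2 = j**2 + 474*b)
T(S, r) = 26 + r (T(S, r) = 9 + (17 + r) = 26 + r)
Y = -4218 (Y = (27 - 730)*(26 - 20) = -703*6 = -4218)
k((23 - 18)*(-1), -1531) - Y = ((-1531)**2 + 474*((23 - 18)*(-1))) - 1*(-4218) = (2343961 + 474*(5*(-1))) + 4218 = (2343961 + 474*(-5)) + 4218 = (2343961 - 2370) + 4218 = 2341591 + 4218 = 2345809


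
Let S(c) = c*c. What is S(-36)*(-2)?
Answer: -2592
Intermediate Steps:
S(c) = c**2
S(-36)*(-2) = (-36)**2*(-2) = 1296*(-2) = -2592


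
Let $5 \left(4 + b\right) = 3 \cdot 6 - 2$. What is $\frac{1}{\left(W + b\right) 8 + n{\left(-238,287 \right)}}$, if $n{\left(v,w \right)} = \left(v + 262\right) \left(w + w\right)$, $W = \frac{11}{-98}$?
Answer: $\frac{245}{3373332} \approx 7.2628 \cdot 10^{-5}$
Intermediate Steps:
$b = - \frac{4}{5}$ ($b = -4 + \frac{3 \cdot 6 - 2}{5} = -4 + \frac{18 - 2}{5} = -4 + \frac{1}{5} \cdot 16 = -4 + \frac{16}{5} = - \frac{4}{5} \approx -0.8$)
$W = - \frac{11}{98}$ ($W = 11 \left(- \frac{1}{98}\right) = - \frac{11}{98} \approx -0.11224$)
$n{\left(v,w \right)} = 2 w \left(262 + v\right)$ ($n{\left(v,w \right)} = \left(262 + v\right) 2 w = 2 w \left(262 + v\right)$)
$\frac{1}{\left(W + b\right) 8 + n{\left(-238,287 \right)}} = \frac{1}{\left(- \frac{11}{98} - \frac{4}{5}\right) 8 + 2 \cdot 287 \left(262 - 238\right)} = \frac{1}{\left(- \frac{447}{490}\right) 8 + 2 \cdot 287 \cdot 24} = \frac{1}{- \frac{1788}{245} + 13776} = \frac{1}{\frac{3373332}{245}} = \frac{245}{3373332}$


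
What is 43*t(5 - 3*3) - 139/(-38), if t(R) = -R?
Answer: 6675/38 ≈ 175.66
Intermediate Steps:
43*t(5 - 3*3) - 139/(-38) = 43*(-(5 - 3*3)) - 139/(-38) = 43*(-(5 - 9)) - 139*(-1/38) = 43*(-1*(-4)) + 139/38 = 43*4 + 139/38 = 172 + 139/38 = 6675/38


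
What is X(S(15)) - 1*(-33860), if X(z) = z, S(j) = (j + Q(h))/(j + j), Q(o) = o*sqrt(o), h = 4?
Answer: 1015823/30 ≈ 33861.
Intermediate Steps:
Q(o) = o**(3/2)
S(j) = (8 + j)/(2*j) (S(j) = (j + 4**(3/2))/(j + j) = (j + 8)/((2*j)) = (8 + j)*(1/(2*j)) = (8 + j)/(2*j))
X(S(15)) - 1*(-33860) = (1/2)*(8 + 15)/15 - 1*(-33860) = (1/2)*(1/15)*23 + 33860 = 23/30 + 33860 = 1015823/30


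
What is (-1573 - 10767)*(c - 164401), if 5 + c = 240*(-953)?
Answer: 4851174840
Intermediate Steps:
c = -228725 (c = -5 + 240*(-953) = -5 - 228720 = -228725)
(-1573 - 10767)*(c - 164401) = (-1573 - 10767)*(-228725 - 164401) = -12340*(-393126) = 4851174840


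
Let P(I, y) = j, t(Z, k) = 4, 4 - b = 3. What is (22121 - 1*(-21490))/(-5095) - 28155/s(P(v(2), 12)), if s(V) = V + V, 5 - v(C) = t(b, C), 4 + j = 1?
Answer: 47729353/10190 ≈ 4683.9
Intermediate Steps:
b = 1 (b = 4 - 1*3 = 4 - 3 = 1)
j = -3 (j = -4 + 1 = -3)
v(C) = 1 (v(C) = 5 - 1*4 = 5 - 4 = 1)
P(I, y) = -3
s(V) = 2*V
(22121 - 1*(-21490))/(-5095) - 28155/s(P(v(2), 12)) = (22121 - 1*(-21490))/(-5095) - 28155/(2*(-3)) = (22121 + 21490)*(-1/5095) - 28155/(-6) = 43611*(-1/5095) - 28155*(-1/6) = -43611/5095 + 9385/2 = 47729353/10190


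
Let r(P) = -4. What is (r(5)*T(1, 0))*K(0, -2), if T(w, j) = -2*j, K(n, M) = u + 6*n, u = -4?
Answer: 0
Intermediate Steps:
K(n, M) = -4 + 6*n
(r(5)*T(1, 0))*K(0, -2) = (-(-8)*0)*(-4 + 6*0) = (-4*0)*(-4 + 0) = 0*(-4) = 0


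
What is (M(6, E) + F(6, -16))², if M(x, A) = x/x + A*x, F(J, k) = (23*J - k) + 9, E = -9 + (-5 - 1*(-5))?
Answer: 12100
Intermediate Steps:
E = -9 (E = -9 + (-5 + 5) = -9 + 0 = -9)
F(J, k) = 9 - k + 23*J (F(J, k) = (-k + 23*J) + 9 = 9 - k + 23*J)
M(x, A) = 1 + A*x
(M(6, E) + F(6, -16))² = ((1 - 9*6) + (9 - 1*(-16) + 23*6))² = ((1 - 54) + (9 + 16 + 138))² = (-53 + 163)² = 110² = 12100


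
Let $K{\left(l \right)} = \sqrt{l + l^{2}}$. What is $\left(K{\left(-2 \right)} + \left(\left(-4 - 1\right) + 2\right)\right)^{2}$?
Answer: $\left(-3 + \sqrt{2}\right)^{2} \approx 2.5147$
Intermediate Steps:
$\left(K{\left(-2 \right)} + \left(\left(-4 - 1\right) + 2\right)\right)^{2} = \left(\sqrt{- 2 \left(1 - 2\right)} + \left(\left(-4 - 1\right) + 2\right)\right)^{2} = \left(\sqrt{\left(-2\right) \left(-1\right)} + \left(-5 + 2\right)\right)^{2} = \left(\sqrt{2} - 3\right)^{2} = \left(-3 + \sqrt{2}\right)^{2}$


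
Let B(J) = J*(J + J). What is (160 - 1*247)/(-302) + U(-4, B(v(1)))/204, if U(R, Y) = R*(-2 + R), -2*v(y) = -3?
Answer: 2083/5134 ≈ 0.40573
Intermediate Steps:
v(y) = 3/2 (v(y) = -1/2*(-3) = 3/2)
B(J) = 2*J**2 (B(J) = J*(2*J) = 2*J**2)
(160 - 1*247)/(-302) + U(-4, B(v(1)))/204 = (160 - 1*247)/(-302) - 4*(-2 - 4)/204 = (160 - 247)*(-1/302) - 4*(-6)*(1/204) = -87*(-1/302) + 24*(1/204) = 87/302 + 2/17 = 2083/5134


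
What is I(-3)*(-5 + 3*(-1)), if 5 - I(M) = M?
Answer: -64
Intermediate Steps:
I(M) = 5 - M
I(-3)*(-5 + 3*(-1)) = (5 - 1*(-3))*(-5 + 3*(-1)) = (5 + 3)*(-5 - 3) = 8*(-8) = -64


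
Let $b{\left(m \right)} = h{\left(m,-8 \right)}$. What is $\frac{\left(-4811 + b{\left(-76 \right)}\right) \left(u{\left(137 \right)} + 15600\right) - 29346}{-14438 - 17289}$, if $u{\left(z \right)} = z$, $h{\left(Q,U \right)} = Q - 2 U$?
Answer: $\frac{76684273}{31727} \approx 2417.0$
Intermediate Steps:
$b{\left(m \right)} = 16 + m$ ($b{\left(m \right)} = m - -16 = m + 16 = 16 + m$)
$\frac{\left(-4811 + b{\left(-76 \right)}\right) \left(u{\left(137 \right)} + 15600\right) - 29346}{-14438 - 17289} = \frac{\left(-4811 + \left(16 - 76\right)\right) \left(137 + 15600\right) - 29346}{-14438 - 17289} = \frac{\left(-4811 - 60\right) 15737 - 29346}{-31727} = \left(\left(-4871\right) 15737 - 29346\right) \left(- \frac{1}{31727}\right) = \left(-76654927 - 29346\right) \left(- \frac{1}{31727}\right) = \left(-76684273\right) \left(- \frac{1}{31727}\right) = \frac{76684273}{31727}$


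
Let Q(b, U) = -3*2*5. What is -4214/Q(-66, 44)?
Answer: 2107/15 ≈ 140.47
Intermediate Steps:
Q(b, U) = -30 (Q(b, U) = -6*5 = -30)
-4214/Q(-66, 44) = -4214/(-30) = -4214*(-1/30) = 2107/15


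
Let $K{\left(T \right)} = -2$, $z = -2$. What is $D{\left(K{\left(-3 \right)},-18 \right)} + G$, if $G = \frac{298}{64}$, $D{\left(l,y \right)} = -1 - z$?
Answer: $\frac{181}{32} \approx 5.6563$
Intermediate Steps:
$D{\left(l,y \right)} = 1$ ($D{\left(l,y \right)} = -1 - -2 = -1 + 2 = 1$)
$G = \frac{149}{32}$ ($G = 298 \cdot \frac{1}{64} = \frac{149}{32} \approx 4.6563$)
$D{\left(K{\left(-3 \right)},-18 \right)} + G = 1 + \frac{149}{32} = \frac{181}{32}$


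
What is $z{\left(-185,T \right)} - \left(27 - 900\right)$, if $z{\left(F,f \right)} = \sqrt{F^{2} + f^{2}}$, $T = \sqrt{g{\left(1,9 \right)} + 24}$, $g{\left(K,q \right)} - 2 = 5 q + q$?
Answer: $873 + \sqrt{34305} \approx 1058.2$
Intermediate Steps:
$g{\left(K,q \right)} = 2 + 6 q$ ($g{\left(K,q \right)} = 2 + \left(5 q + q\right) = 2 + 6 q$)
$T = 4 \sqrt{5}$ ($T = \sqrt{\left(2 + 6 \cdot 9\right) + 24} = \sqrt{\left(2 + 54\right) + 24} = \sqrt{56 + 24} = \sqrt{80} = 4 \sqrt{5} \approx 8.9443$)
$z{\left(-185,T \right)} - \left(27 - 900\right) = \sqrt{\left(-185\right)^{2} + \left(4 \sqrt{5}\right)^{2}} - \left(27 - 900\right) = \sqrt{34225 + 80} - \left(27 - 900\right) = \sqrt{34305} - -873 = \sqrt{34305} + 873 = 873 + \sqrt{34305}$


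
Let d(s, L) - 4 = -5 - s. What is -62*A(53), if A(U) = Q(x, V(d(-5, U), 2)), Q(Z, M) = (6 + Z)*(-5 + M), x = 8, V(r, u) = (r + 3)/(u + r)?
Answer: 9982/3 ≈ 3327.3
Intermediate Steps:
d(s, L) = -1 - s (d(s, L) = 4 + (-5 - s) = -1 - s)
V(r, u) = (3 + r)/(r + u)
Q(Z, M) = (-5 + M)*(6 + Z)
A(U) = -161/3 (A(U) = -30 - 5*8 + 6*((3 + (-1 - 1*(-5)))/((-1 - 1*(-5)) + 2)) + ((3 + (-1 - 1*(-5)))/((-1 - 1*(-5)) + 2))*8 = -30 - 40 + 6*((3 + (-1 + 5))/((-1 + 5) + 2)) + ((3 + (-1 + 5))/((-1 + 5) + 2))*8 = -30 - 40 + 6*((3 + 4)/(4 + 2)) + ((3 + 4)/(4 + 2))*8 = -30 - 40 + 6*(7/6) + (7/6)*8 = -30 - 40 + 7 + 28/3 = -161/3)
-62*A(53) = -62*(-161/3) = 9982/3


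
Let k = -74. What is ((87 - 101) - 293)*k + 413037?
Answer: 435755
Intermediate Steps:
((87 - 101) - 293)*k + 413037 = ((87 - 101) - 293)*(-74) + 413037 = (-14 - 293)*(-74) + 413037 = -307*(-74) + 413037 = 22718 + 413037 = 435755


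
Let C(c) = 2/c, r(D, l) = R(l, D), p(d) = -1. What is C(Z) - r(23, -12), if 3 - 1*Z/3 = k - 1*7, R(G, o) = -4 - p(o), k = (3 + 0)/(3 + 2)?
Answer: 433/141 ≈ 3.0709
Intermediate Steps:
k = ⅗ (k = 3/5 = 3*(⅕) = ⅗ ≈ 0.60000)
R(G, o) = -3 (R(G, o) = -4 - 1*(-1) = -4 + 1 = -3)
Z = 141/5 (Z = 9 - 3*(⅗ - 1*7) = 9 - 3*(⅗ - 7) = 9 - 3*(-32/5) = 9 + 96/5 = 141/5 ≈ 28.200)
r(D, l) = -3
C(Z) - r(23, -12) = 2/(141/5) - 1*(-3) = 2*(5/141) + 3 = 10/141 + 3 = 433/141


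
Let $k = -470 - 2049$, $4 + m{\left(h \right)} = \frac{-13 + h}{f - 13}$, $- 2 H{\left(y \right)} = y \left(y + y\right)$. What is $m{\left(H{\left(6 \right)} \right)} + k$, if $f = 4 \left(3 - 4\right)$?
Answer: $- \frac{42842}{17} \approx -2520.1$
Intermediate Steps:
$f = -4$ ($f = 4 \left(-1\right) = -4$)
$H{\left(y \right)} = - y^{2}$ ($H{\left(y \right)} = - \frac{y \left(y + y\right)}{2} = - \frac{y 2 y}{2} = - \frac{2 y^{2}}{2} = - y^{2}$)
$m{\left(h \right)} = - \frac{55}{17} - \frac{h}{17}$ ($m{\left(h \right)} = -4 + \frac{-13 + h}{-4 - 13} = -4 + \frac{-13 + h}{-17} = -4 + \left(-13 + h\right) \left(- \frac{1}{17}\right) = -4 - \left(- \frac{13}{17} + \frac{h}{17}\right) = - \frac{55}{17} - \frac{h}{17}$)
$k = -2519$
$m{\left(H{\left(6 \right)} \right)} + k = \left(- \frac{55}{17} - \frac{\left(-1\right) 6^{2}}{17}\right) - 2519 = \left(- \frac{55}{17} - \frac{\left(-1\right) 36}{17}\right) - 2519 = \left(- \frac{55}{17} - - \frac{36}{17}\right) - 2519 = \left(- \frac{55}{17} + \frac{36}{17}\right) - 2519 = - \frac{19}{17} - 2519 = - \frac{42842}{17}$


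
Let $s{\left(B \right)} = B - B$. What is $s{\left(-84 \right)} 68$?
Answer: $0$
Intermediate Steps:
$s{\left(B \right)} = 0$
$s{\left(-84 \right)} 68 = 0 \cdot 68 = 0$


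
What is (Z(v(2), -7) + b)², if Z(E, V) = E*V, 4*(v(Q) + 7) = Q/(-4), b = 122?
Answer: 1890625/64 ≈ 29541.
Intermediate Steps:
v(Q) = -7 - Q/16 (v(Q) = -7 + (Q/(-4))/4 = -7 + (Q*(-¼))/4 = -7 + (-Q/4)/4 = -7 - Q/16)
(Z(v(2), -7) + b)² = ((-7 - 1/16*2)*(-7) + 122)² = ((-7 - ⅛)*(-7) + 122)² = (-57/8*(-7) + 122)² = (399/8 + 122)² = (1375/8)² = 1890625/64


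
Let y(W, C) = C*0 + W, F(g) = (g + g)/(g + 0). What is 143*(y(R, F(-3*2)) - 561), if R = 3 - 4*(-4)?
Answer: -77506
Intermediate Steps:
F(g) = 2 (F(g) = (2*g)/g = 2)
R = 19 (R = 3 + 16 = 19)
y(W, C) = W (y(W, C) = 0 + W = W)
143*(y(R, F(-3*2)) - 561) = 143*(19 - 561) = 143*(-542) = -77506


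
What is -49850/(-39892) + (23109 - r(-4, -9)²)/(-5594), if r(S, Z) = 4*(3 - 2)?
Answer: -80295632/27894481 ≈ -2.8785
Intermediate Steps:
r(S, Z) = 4 (r(S, Z) = 4*1 = 4)
-49850/(-39892) + (23109 - r(-4, -9)²)/(-5594) = -49850/(-39892) + (23109 - 1*4²)/(-5594) = -49850*(-1/39892) + (23109 - 1*16)*(-1/5594) = 24925/19946 + (23109 - 16)*(-1/5594) = 24925/19946 + 23093*(-1/5594) = 24925/19946 - 23093/5594 = -80295632/27894481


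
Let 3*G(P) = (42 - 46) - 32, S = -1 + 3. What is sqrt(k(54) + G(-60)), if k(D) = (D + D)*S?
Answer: 2*sqrt(51) ≈ 14.283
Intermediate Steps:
S = 2
k(D) = 4*D (k(D) = (D + D)*2 = (2*D)*2 = 4*D)
G(P) = -12 (G(P) = ((42 - 46) - 32)/3 = (-4 - 32)/3 = (1/3)*(-36) = -12)
sqrt(k(54) + G(-60)) = sqrt(4*54 - 12) = sqrt(216 - 12) = sqrt(204) = 2*sqrt(51)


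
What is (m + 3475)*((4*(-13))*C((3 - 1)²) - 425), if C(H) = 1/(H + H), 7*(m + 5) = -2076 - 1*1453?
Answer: -17916743/14 ≈ -1.2798e+6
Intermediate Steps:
m = -3564/7 (m = -5 + (-2076 - 1*1453)/7 = -5 + (-2076 - 1453)/7 = -5 + (⅐)*(-3529) = -5 - 3529/7 = -3564/7 ≈ -509.14)
C(H) = 1/(2*H)
(m + 3475)*((4*(-13))*C((3 - 1)²) - 425) = (-3564/7 + 3475)*((4*(-13))*(1/(2*((3 - 1)²))) - 425) = 20761*(-26/(2²) - 425)/7 = 20761*(-26/4 - 425)/7 = 20761*(-52*⅛ - 425)/7 = 20761*(-13/2 - 425)/7 = (20761/7)*(-863/2) = -17916743/14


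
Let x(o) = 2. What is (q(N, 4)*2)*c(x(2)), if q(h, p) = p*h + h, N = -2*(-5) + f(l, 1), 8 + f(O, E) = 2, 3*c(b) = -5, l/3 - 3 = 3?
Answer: -200/3 ≈ -66.667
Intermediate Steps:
l = 18 (l = 9 + 3*3 = 9 + 9 = 18)
c(b) = -5/3 (c(b) = (⅓)*(-5) = -5/3)
f(O, E) = -6 (f(O, E) = -8 + 2 = -6)
N = 4 (N = -2*(-5) - 6 = 10 - 6 = 4)
q(h, p) = h + h*p (q(h, p) = h*p + h = h + h*p)
(q(N, 4)*2)*c(x(2)) = ((4*(1 + 4))*2)*(-5/3) = ((4*5)*2)*(-5/3) = (20*2)*(-5/3) = 40*(-5/3) = -200/3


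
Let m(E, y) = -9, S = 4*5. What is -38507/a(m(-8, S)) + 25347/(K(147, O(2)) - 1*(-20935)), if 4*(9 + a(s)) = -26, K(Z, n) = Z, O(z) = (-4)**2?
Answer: 1624394905/653542 ≈ 2485.5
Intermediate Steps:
O(z) = 16
S = 20
a(s) = -31/2 (a(s) = -9 + (1/4)*(-26) = -9 - 13/2 = -31/2)
-38507/a(m(-8, S)) + 25347/(K(147, O(2)) - 1*(-20935)) = -38507/(-31/2) + 25347/(147 - 1*(-20935)) = -38507*(-2/31) + 25347/(147 + 20935) = 77014/31 + 25347/21082 = 1624394905/653542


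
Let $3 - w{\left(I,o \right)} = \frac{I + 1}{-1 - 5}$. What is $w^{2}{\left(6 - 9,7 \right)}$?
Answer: $\frac{64}{9} \approx 7.1111$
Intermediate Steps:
$w{\left(I,o \right)} = \frac{19}{6} + \frac{I}{6}$ ($w{\left(I,o \right)} = 3 - \frac{I + 1}{-1 - 5} = 3 - \frac{1 + I}{-6} = 3 - \left(1 + I\right) \left(- \frac{1}{6}\right) = 3 - \left(- \frac{1}{6} - \frac{I}{6}\right) = 3 + \left(\frac{1}{6} + \frac{I}{6}\right) = \frac{19}{6} + \frac{I}{6}$)
$w^{2}{\left(6 - 9,7 \right)} = \left(\frac{19}{6} + \frac{6 - 9}{6}\right)^{2} = \left(\frac{19}{6} + \frac{1}{6} \left(-3\right)\right)^{2} = \left(\frac{19}{6} - \frac{1}{2}\right)^{2} = \left(\frac{8}{3}\right)^{2} = \frac{64}{9}$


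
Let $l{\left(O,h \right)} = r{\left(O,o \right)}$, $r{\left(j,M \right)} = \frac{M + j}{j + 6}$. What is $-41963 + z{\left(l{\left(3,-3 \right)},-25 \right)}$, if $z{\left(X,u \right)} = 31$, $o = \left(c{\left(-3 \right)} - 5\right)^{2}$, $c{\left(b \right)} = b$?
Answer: $-41932$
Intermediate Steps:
$o = 64$ ($o = \left(-3 - 5\right)^{2} = \left(-8\right)^{2} = 64$)
$r{\left(j,M \right)} = \frac{M + j}{6 + j}$
$l{\left(O,h \right)} = \frac{64 + O}{6 + O}$
$-41963 + z{\left(l{\left(3,-3 \right)},-25 \right)} = -41963 + 31 = -41932$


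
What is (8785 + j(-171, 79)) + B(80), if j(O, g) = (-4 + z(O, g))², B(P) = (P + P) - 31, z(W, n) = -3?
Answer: 8963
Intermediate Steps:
B(P) = -31 + 2*P (B(P) = 2*P - 31 = -31 + 2*P)
j(O, g) = 49 (j(O, g) = (-4 - 3)² = (-7)² = 49)
(8785 + j(-171, 79)) + B(80) = (8785 + 49) + (-31 + 2*80) = 8834 + (-31 + 160) = 8834 + 129 = 8963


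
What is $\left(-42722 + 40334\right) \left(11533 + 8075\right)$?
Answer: $-46823904$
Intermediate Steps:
$\left(-42722 + 40334\right) \left(11533 + 8075\right) = \left(-2388\right) 19608 = -46823904$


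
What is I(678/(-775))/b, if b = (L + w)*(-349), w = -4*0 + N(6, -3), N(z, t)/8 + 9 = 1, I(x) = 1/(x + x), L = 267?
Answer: 775/96068532 ≈ 8.0672e-6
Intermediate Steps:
I(x) = 1/(2*x)
N(z, t) = -64 (N(z, t) = -72 + 8*1 = -72 + 8 = -64)
w = -64 (w = -4*0 - 64 = 0 - 64 = -64)
b = -70847 (b = (267 - 64)*(-349) = 203*(-349) = -70847)
I(678/(-775))/b = (1/(2*((678/(-775)))))/(-70847) = (1/(2*((678*(-1/775)))))*(-1/70847) = (1/(2*(-678/775)))*(-1/70847) = ((½)*(-775/678))*(-1/70847) = -775/1356*(-1/70847) = 775/96068532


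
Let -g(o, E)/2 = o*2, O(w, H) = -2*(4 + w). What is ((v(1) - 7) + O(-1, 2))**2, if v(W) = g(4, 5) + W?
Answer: 784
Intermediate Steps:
O(w, H) = -8 - 2*w
g(o, E) = -4*o (g(o, E) = -2*o*2 = -4*o)
v(W) = -16 + W (v(W) = -4*4 + W = -16 + W)
((v(1) - 7) + O(-1, 2))**2 = (((-16 + 1) - 7) + (-8 - 2*(-1)))**2 = ((-15 - 7) + (-8 + 2))**2 = (-22 - 6)**2 = (-28)**2 = 784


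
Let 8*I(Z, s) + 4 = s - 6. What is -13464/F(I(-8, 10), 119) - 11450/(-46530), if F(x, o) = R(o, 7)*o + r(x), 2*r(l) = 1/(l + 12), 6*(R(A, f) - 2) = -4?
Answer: -1499190503/17723277 ≈ -84.589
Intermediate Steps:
R(A, f) = 4/3 (R(A, f) = 2 + (⅙)*(-4) = 2 - ⅔ = 4/3)
r(l) = 1/(2*(12 + l)) (r(l) = 1/(2*(l + 12)) = 1/(2*(12 + l)))
I(Z, s) = -5/4 + s/8 (I(Z, s) = -½ + (s - 6)/8 = -½ + (-6 + s)/8 = -½ + (-¾ + s/8) = -5/4 + s/8)
F(x, o) = 1/(2*(12 + x)) + 4*o/3 (F(x, o) = 4*o/3 + 1/(2*(12 + x)) = 1/(2*(12 + x)) + 4*o/3)
-13464/F(I(-8, 10), 119) - 11450/(-46530) = -13464*6*(12 + (-5/4 + (⅛)*10))/(3 + 8*119*(12 + (-5/4 + (⅛)*10))) - 11450/(-46530) = -13464*6*(12 + (-5/4 + 5/4))/(3 + 8*119*(12 + (-5/4 + 5/4))) - 11450*(-1/46530) = -13464*6*(12 + 0)/(3 + 8*119*(12 + 0)) + 1145/4653 = -13464*72/(3 + 8*119*12) + 1145/4653 = -13464*72/(3 + 11424) + 1145/4653 = -13464/((⅙)*(1/12)*11427) + 1145/4653 = -13464/3809/24 + 1145/4653 = -13464*24/3809 + 1145/4653 = -323136/3809 + 1145/4653 = -1499190503/17723277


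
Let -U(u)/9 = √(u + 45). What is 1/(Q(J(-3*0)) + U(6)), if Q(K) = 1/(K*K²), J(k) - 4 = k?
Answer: -64/16920575 - 36864*√51/16920575 ≈ -0.015562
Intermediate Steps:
U(u) = -9*√(45 + u) (U(u) = -9*√(u + 45) = -9*√(45 + u))
J(k) = 4 + k
Q(K) = K⁻³ (Q(K) = 1/(K³) = K⁻³)
1/(Q(J(-3*0)) + U(6)) = 1/((4 - 3*0)⁻³ - 9*√(45 + 6)) = 1/((4 + 0)⁻³ - 9*√51) = 1/(4⁻³ - 9*√51) = 1/(1/64 - 9*√51)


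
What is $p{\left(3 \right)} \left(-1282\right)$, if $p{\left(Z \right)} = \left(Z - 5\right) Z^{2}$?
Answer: $23076$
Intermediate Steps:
$p{\left(Z \right)} = Z^{2} \left(-5 + Z\right)$ ($p{\left(Z \right)} = \left(-5 + Z\right) Z^{2} = Z^{2} \left(-5 + Z\right)$)
$p{\left(3 \right)} \left(-1282\right) = 3^{2} \left(-5 + 3\right) \left(-1282\right) = 9 \left(-2\right) \left(-1282\right) = \left(-18\right) \left(-1282\right) = 23076$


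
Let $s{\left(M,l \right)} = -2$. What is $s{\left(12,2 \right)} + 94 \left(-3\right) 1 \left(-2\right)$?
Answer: $562$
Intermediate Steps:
$s{\left(12,2 \right)} + 94 \left(-3\right) 1 \left(-2\right) = -2 + 94 \left(-3\right) 1 \left(-2\right) = -2 + 94 \left(\left(-3\right) \left(-2\right)\right) = -2 + 94 \cdot 6 = -2 + 564 = 562$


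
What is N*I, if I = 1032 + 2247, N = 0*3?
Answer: 0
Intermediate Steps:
N = 0
I = 3279
N*I = 0*3279 = 0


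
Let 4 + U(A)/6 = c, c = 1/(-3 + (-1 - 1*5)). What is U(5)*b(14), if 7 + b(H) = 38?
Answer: -2294/3 ≈ -764.67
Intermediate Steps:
b(H) = 31 (b(H) = -7 + 38 = 31)
c = -⅑ (c = 1/(-3 + (-1 - 5)) = 1/(-3 - 6) = 1/(-9) = -⅑ ≈ -0.11111)
U(A) = -74/3 (U(A) = -24 + 6*(-⅑) = -24 - ⅔ = -74/3)
U(5)*b(14) = -74/3*31 = -2294/3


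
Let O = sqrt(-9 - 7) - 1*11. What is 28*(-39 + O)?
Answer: -1400 + 112*I ≈ -1400.0 + 112.0*I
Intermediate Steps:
O = -11 + 4*I (O = sqrt(-16) - 11 = 4*I - 11 = -11 + 4*I ≈ -11.0 + 4.0*I)
28*(-39 + O) = 28*(-39 + (-11 + 4*I)) = 28*(-50 + 4*I) = -1400 + 112*I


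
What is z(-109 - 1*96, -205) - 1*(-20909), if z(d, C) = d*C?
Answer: 62934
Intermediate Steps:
z(d, C) = C*d
z(-109 - 1*96, -205) - 1*(-20909) = -205*(-109 - 1*96) - 1*(-20909) = -205*(-109 - 96) + 20909 = -205*(-205) + 20909 = 42025 + 20909 = 62934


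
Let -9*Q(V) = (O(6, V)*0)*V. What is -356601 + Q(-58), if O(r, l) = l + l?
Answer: -356601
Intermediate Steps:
O(r, l) = 2*l
Q(V) = 0 (Q(V) = -(2*V)*0*V/9 = -0*V = -⅑*0 = 0)
-356601 + Q(-58) = -356601 + 0 = -356601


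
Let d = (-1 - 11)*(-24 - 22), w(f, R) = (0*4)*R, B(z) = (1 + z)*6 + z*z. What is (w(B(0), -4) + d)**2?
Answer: 304704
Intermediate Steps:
B(z) = 6 + z**2 + 6*z (B(z) = (6 + 6*z) + z**2 = 6 + z**2 + 6*z)
w(f, R) = 0 (w(f, R) = 0*R = 0)
d = 552 (d = -12*(-46) = 552)
(w(B(0), -4) + d)**2 = (0 + 552)**2 = 552**2 = 304704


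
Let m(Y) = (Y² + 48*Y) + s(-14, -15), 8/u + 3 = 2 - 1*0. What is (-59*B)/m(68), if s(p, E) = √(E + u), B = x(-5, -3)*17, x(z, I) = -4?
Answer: 31646656/62220567 - 4012*I*√23/62220567 ≈ 0.50862 - 0.00030924*I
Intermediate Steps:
B = -68 (B = -4*17 = -68)
u = -8 (u = 8/(-3 + (2 - 1*0)) = 8/(-3 + (2 + 0)) = 8/(-3 + 2) = 8/(-1) = 8*(-1) = -8)
s(p, E) = √(-8 + E) (s(p, E) = √(E - 8) = √(-8 + E))
m(Y) = Y² + 48*Y + I*√23 (m(Y) = (Y² + 48*Y) + √(-8 - 15) = (Y² + 48*Y) + √(-23) = (Y² + 48*Y) + I*√23 = Y² + 48*Y + I*√23)
(-59*B)/m(68) = (-59*(-68))/(68² + 48*68 + I*√23) = 4012/(4624 + 3264 + I*√23) = 4012/(7888 + I*√23)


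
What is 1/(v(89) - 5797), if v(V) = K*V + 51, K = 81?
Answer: 1/1463 ≈ 0.00068353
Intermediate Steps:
v(V) = 51 + 81*V (v(V) = 81*V + 51 = 51 + 81*V)
1/(v(89) - 5797) = 1/((51 + 81*89) - 5797) = 1/((51 + 7209) - 5797) = 1/(7260 - 5797) = 1/1463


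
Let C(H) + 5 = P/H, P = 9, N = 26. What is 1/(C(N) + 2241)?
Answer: 26/58145 ≈ 0.00044716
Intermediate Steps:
C(H) = -5 + 9/H
1/(C(N) + 2241) = 1/((-5 + 9/26) + 2241) = 1/(-121/26 + 2241) = 1/(58145/26) = 26/58145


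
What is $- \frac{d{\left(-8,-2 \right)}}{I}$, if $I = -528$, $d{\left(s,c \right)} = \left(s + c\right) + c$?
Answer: $- \frac{1}{44} \approx -0.022727$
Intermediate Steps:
$d{\left(s,c \right)} = s + 2 c$ ($d{\left(s,c \right)} = \left(c + s\right) + c = s + 2 c$)
$- \frac{d{\left(-8,-2 \right)}}{I} = - \frac{-8 + 2 \left(-2\right)}{-528} = - \frac{\left(-8 - 4\right) \left(-1\right)}{528} = - \frac{\left(-12\right) \left(-1\right)}{528} = \left(-1\right) \frac{1}{44} = - \frac{1}{44}$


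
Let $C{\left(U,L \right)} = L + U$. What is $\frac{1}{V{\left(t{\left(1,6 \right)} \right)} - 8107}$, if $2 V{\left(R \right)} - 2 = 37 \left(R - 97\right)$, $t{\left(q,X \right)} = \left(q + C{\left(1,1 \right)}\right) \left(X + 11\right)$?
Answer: $- \frac{1}{8957} \approx -0.00011164$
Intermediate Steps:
$t{\left(q,X \right)} = \left(2 + q\right) \left(11 + X\right)$ ($t{\left(q,X \right)} = \left(q + \left(1 + 1\right)\right) \left(X + 11\right) = \left(q + 2\right) \left(11 + X\right) = \left(2 + q\right) \left(11 + X\right)$)
$V{\left(R \right)} = - \frac{3587}{2} + \frac{37 R}{2}$ ($V{\left(R \right)} = 1 + \frac{37 \left(R - 97\right)}{2} = 1 + \frac{37 \left(-97 + R\right)}{2} = 1 + \frac{-3589 + 37 R}{2} = 1 + \left(- \frac{3589}{2} + \frac{37 R}{2}\right) = - \frac{3587}{2} + \frac{37 R}{2}$)
$\frac{1}{V{\left(t{\left(1,6 \right)} \right)} - 8107} = \frac{1}{\left(- \frac{3587}{2} + \frac{37 \left(22 + 2 \cdot 6 + 11 \cdot 1 + 6 \cdot 1\right)}{2}\right) - 8107} = \frac{1}{\left(- \frac{3587}{2} + \frac{37 \left(22 + 12 + 11 + 6\right)}{2}\right) - 8107} = \frac{1}{\left(- \frac{3587}{2} + \frac{37}{2} \cdot 51\right) - 8107} = \frac{1}{\left(- \frac{3587}{2} + \frac{1887}{2}\right) - 8107} = \frac{1}{-850 - 8107} = \frac{1}{-8957} = - \frac{1}{8957}$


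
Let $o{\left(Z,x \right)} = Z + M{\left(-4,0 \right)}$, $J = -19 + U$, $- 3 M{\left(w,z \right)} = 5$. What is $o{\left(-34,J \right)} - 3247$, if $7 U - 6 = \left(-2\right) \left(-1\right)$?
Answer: $- \frac{9848}{3} \approx -3282.7$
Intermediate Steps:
$M{\left(w,z \right)} = - \frac{5}{3}$ ($M{\left(w,z \right)} = \left(- \frac{1}{3}\right) 5 = - \frac{5}{3}$)
$U = \frac{8}{7}$ ($U = \frac{6}{7} + \frac{\left(-2\right) \left(-1\right)}{7} = \frac{6}{7} + \frac{1}{7} \cdot 2 = \frac{6}{7} + \frac{2}{7} = \frac{8}{7} \approx 1.1429$)
$J = - \frac{125}{7}$ ($J = -19 + \frac{8}{7} = - \frac{125}{7} \approx -17.857$)
$o{\left(Z,x \right)} = - \frac{5}{3} + Z$ ($o{\left(Z,x \right)} = Z - \frac{5}{3} = - \frac{5}{3} + Z$)
$o{\left(-34,J \right)} - 3247 = \left(- \frac{5}{3} - 34\right) - 3247 = - \frac{107}{3} - 3247 = - \frac{9848}{3}$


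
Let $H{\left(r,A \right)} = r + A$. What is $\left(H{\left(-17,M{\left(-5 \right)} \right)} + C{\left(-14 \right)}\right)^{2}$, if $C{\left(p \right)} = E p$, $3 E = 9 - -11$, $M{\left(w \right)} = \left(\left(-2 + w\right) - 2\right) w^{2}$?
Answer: $\frac{1012036}{9} \approx 1.1245 \cdot 10^{5}$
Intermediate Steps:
$M{\left(w \right)} = w^{2} \left(-4 + w\right)$ ($M{\left(w \right)} = \left(-4 + w\right) w^{2} = w^{2} \left(-4 + w\right)$)
$E = \frac{20}{3}$ ($E = \frac{9 - -11}{3} = \frac{9 + 11}{3} = \frac{1}{3} \cdot 20 = \frac{20}{3} \approx 6.6667$)
$C{\left(p \right)} = \frac{20 p}{3}$
$H{\left(r,A \right)} = A + r$
$\left(H{\left(-17,M{\left(-5 \right)} \right)} + C{\left(-14 \right)}\right)^{2} = \left(\left(\left(-5\right)^{2} \left(-4 - 5\right) - 17\right) + \frac{20}{3} \left(-14\right)\right)^{2} = \left(\left(25 \left(-9\right) - 17\right) - \frac{280}{3}\right)^{2} = \left(\left(-225 - 17\right) - \frac{280}{3}\right)^{2} = \left(-242 - \frac{280}{3}\right)^{2} = \left(- \frac{1006}{3}\right)^{2} = \frac{1012036}{9}$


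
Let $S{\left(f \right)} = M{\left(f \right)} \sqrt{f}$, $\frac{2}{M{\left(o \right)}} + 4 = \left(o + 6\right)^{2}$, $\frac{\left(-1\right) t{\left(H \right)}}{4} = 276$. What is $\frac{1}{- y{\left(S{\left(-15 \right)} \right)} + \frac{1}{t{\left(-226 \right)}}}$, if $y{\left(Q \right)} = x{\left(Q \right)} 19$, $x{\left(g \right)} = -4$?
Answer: $\frac{1104}{83903} \approx 0.013158$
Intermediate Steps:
$t{\left(H \right)} = -1104$ ($t{\left(H \right)} = \left(-4\right) 276 = -1104$)
$M{\left(o \right)} = \frac{2}{-4 + \left(6 + o\right)^{2}}$ ($M{\left(o \right)} = \frac{2}{-4 + \left(o + 6\right)^{2}} = \frac{2}{-4 + \left(6 + o\right)^{2}}$)
$S{\left(f \right)} = \frac{2 \sqrt{f}}{-4 + \left(6 + f\right)^{2}}$ ($S{\left(f \right)} = \frac{2}{-4 + \left(6 + f\right)^{2}} \sqrt{f} = \frac{2 \sqrt{f}}{-4 + \left(6 + f\right)^{2}}$)
$y{\left(Q \right)} = -76$ ($y{\left(Q \right)} = \left(-4\right) 19 = -76$)
$\frac{1}{- y{\left(S{\left(-15 \right)} \right)} + \frac{1}{t{\left(-226 \right)}}} = \frac{1}{\left(-1\right) \left(-76\right) + \frac{1}{-1104}} = \frac{1}{76 - \frac{1}{1104}} = \frac{1}{\frac{83903}{1104}} = \frac{1104}{83903}$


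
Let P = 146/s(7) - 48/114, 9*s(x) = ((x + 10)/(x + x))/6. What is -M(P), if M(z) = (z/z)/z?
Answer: -323/2097008 ≈ -0.00015403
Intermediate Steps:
s(x) = (10 + x)/(108*x) (s(x) = (((x + 10)/(x + x))/6)/9 = (((10 + x)/((2*x)))*(⅙))/9 = (((10 + x)*(1/(2*x)))*(⅙))/9 = (((10 + x)/(2*x))*(⅙))/9 = ((10 + x)/(12*x))/9 = (10 + x)/(108*x))
P = 2097008/323 (P = 146/(((1/108)*(10 + 7)/7)) - 48/114 = 146/(((1/108)*(⅐)*17)) - 48*1/114 = 146/(17/756) - 8/19 = 146*(756/17) - 8/19 = 110376/17 - 8/19 = 2097008/323 ≈ 6492.3)
M(z) = 1/z
-M(P) = -1/2097008/323 = -1*323/2097008 = -323/2097008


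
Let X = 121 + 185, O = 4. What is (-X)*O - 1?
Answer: -1225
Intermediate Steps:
X = 306
(-X)*O - 1 = -1*306*4 - 1 = -306*4 - 1 = -1224 - 1 = -1225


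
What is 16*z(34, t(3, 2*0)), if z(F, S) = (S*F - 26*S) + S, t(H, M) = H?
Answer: 432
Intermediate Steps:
z(F, S) = -25*S + F*S (z(F, S) = (F*S - 26*S) + S = (-26*S + F*S) + S = -25*S + F*S)
16*z(34, t(3, 2*0)) = 16*(3*(-25 + 34)) = 16*(3*9) = 16*27 = 432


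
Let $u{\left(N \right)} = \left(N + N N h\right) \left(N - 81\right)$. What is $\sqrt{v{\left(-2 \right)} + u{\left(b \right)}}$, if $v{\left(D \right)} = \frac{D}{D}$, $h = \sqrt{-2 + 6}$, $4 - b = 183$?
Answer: $i \sqrt{16614779} \approx 4076.1 i$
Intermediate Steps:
$b = -179$ ($b = 4 - 183 = -179$)
$h = 2$ ($h = \sqrt{4} = 2$)
$v{\left(D \right)} = 1$
$u{\left(N \right)} = \left(-81 + N\right) \left(N + 2 N^{2}\right)$ ($u{\left(N \right)} = \left(N + N N 2\right) \left(N - 81\right) = \left(N + N^{2} \cdot 2\right) \left(-81 + N\right) = \left(N + 2 N^{2}\right) \left(-81 + N\right) = \left(-81 + N\right) \left(N + 2 N^{2}\right)$)
$\sqrt{v{\left(-2 \right)} + u{\left(b \right)}} = \sqrt{1 - 179 \left(-81 - -28819 + 2 \left(-179\right)^{2}\right)} = \sqrt{1 - 179 \left(-81 + 28819 + 2 \cdot 32041\right)} = \sqrt{1 - 179 \left(-81 + 28819 + 64082\right)} = \sqrt{1 - 16614780} = \sqrt{-16614779} = i \sqrt{16614779}$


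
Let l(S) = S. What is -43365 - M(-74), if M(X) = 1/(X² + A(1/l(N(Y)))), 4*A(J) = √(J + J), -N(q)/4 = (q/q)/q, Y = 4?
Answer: (-43365*√2 + 949866964*I)/(√2 - 21904*I) ≈ -43365.0 + 1.3039e-8*I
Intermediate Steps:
N(q) = -4/q (N(q) = -4*q/q/q = -4/q)
A(J) = √2*√J/4 (A(J) = √(J + J)/4 = √(2*J)/4 = (√2*√J)/4 = √2*√J/4)
M(X) = 1/(X² + I*√2/4) (M(X) = 1/(X² + √2*√(1/(-4/4))/4) = 1/(X² + √2*√(1/(-4*¼))/4) = 1/(X² + √2*√(1/(-1))/4) = 1/(X² + √2*√(-1)/4) = 1/(X² + √2*I/4) = 1/(X² + I*√2/4))
-43365 - M(-74) = -43365 - 4/(4*(-74)² + I*√2) = -43365 - 4/(4*5476 + I*√2) = -43365 - 4/(21904 + I*√2)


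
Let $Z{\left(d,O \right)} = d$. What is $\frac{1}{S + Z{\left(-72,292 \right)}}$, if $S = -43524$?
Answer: $- \frac{1}{43596} \approx -2.2938 \cdot 10^{-5}$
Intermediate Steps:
$\frac{1}{S + Z{\left(-72,292 \right)}} = \frac{1}{-43524 - 72} = \frac{1}{-43596} = - \frac{1}{43596}$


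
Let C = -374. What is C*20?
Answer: -7480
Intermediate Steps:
C*20 = -374*20 = -7480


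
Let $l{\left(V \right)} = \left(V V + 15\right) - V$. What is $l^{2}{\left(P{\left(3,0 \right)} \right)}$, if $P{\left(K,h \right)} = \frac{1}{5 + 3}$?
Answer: $\frac{908209}{4096} \approx 221.73$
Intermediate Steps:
$P{\left(K,h \right)} = \frac{1}{8}$
$l{\left(V \right)} = 15 + V^{2} - V$ ($l{\left(V \right)} = \left(V^{2} + 15\right) - V = \left(15 + V^{2}\right) - V = 15 + V^{2} - V$)
$l^{2}{\left(P{\left(3,0 \right)} \right)} = \left(15 + \left(\frac{1}{8}\right)^{2} - \frac{1}{8}\right)^{2} = \left(15 + \frac{1}{64} - \frac{1}{8}\right)^{2} = \left(\frac{953}{64}\right)^{2} = \frac{908209}{4096}$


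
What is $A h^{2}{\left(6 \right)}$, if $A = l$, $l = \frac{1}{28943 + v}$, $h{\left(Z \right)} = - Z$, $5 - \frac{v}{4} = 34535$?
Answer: $- \frac{36}{109177} \approx -0.00032974$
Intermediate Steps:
$v = -138120$ ($v = 20 - 138140 = -138120$)
$l = - \frac{1}{109177}$ ($l = \frac{1}{28943 - 138120} = \frac{1}{-109177} = - \frac{1}{109177} \approx -9.1594 \cdot 10^{-6}$)
$A = - \frac{1}{109177} \approx -9.1594 \cdot 10^{-6}$
$A h^{2}{\left(6 \right)} = - \frac{\left(\left(-1\right) 6\right)^{2}}{109177} = - \frac{\left(-6\right)^{2}}{109177} = \left(- \frac{1}{109177}\right) 36 = - \frac{36}{109177}$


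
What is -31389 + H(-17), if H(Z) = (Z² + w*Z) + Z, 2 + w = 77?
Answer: -32392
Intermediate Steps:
w = 75 (w = -2 + 77 = 75)
H(Z) = Z² + 76*Z (H(Z) = (Z² + 75*Z) + Z = Z² + 76*Z)
-31389 + H(-17) = -31389 - 17*(76 - 17) = -31389 - 17*59 = -31389 - 1003 = -32392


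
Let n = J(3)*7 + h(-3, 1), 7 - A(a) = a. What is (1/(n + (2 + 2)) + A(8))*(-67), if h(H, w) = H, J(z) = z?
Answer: 1407/22 ≈ 63.955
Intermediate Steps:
A(a) = 7 - a
n = 18 (n = 3*7 - 3 = 21 - 3 = 18)
(1/(n + (2 + 2)) + A(8))*(-67) = (1/(18 + (2 + 2)) + (7 - 1*8))*(-67) = (1/(18 + 4) + (7 - 8))*(-67) = (1/22 - 1)*(-67) = -21/22*(-67) = 1407/22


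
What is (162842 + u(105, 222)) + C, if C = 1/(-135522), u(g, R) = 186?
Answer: 22093880615/135522 ≈ 1.6303e+5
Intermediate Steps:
C = -1/135522 ≈ -7.3789e-6
(162842 + u(105, 222)) + C = (162842 + 186) - 1/135522 = 163028 - 1/135522 = 22093880615/135522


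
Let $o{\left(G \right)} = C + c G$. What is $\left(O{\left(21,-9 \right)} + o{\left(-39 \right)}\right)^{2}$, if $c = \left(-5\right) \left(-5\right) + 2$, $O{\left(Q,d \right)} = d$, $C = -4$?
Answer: $1136356$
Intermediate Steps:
$c = 27$ ($c = 25 + 2 = 27$)
$o{\left(G \right)} = -4 + 27 G$
$\left(O{\left(21,-9 \right)} + o{\left(-39 \right)}\right)^{2} = \left(-9 + \left(-4 + 27 \left(-39\right)\right)\right)^{2} = \left(-9 - 1057\right)^{2} = \left(-1066\right)^{2} = 1136356$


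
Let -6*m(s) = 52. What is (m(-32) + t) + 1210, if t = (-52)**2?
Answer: 11716/3 ≈ 3905.3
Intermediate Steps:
m(s) = -26/3 (m(s) = -1/6*52 = -26/3)
t = 2704
(m(-32) + t) + 1210 = (-26/3 + 2704) + 1210 = 8086/3 + 1210 = 11716/3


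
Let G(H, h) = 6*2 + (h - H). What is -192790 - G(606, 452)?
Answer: -192648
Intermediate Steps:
G(H, h) = 12 + h - H (G(H, h) = 12 + (h - H) = 12 + h - H)
-192790 - G(606, 452) = -192790 - (12 + 452 - 1*606) = -192790 - (12 + 452 - 606) = -192790 - 1*(-142) = -192790 + 142 = -192648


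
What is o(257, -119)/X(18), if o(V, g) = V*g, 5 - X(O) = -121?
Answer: -4369/18 ≈ -242.72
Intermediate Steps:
X(O) = 126 (X(O) = 5 - 1*(-121) = 5 + 121 = 126)
o(257, -119)/X(18) = (257*(-119))/126 = -30583*1/126 = -4369/18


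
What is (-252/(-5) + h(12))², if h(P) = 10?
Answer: 91204/25 ≈ 3648.2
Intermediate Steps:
(-252/(-5) + h(12))² = (-252/(-5) + 10)² = (-252*(-1)/5 + 10)² = (-42*(-6/5) + 10)² = (252/5 + 10)² = (302/5)² = 91204/25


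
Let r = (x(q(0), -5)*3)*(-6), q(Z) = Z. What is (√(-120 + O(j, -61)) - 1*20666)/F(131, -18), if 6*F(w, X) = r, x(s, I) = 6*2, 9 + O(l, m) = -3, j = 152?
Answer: 10333/18 - I*√33/18 ≈ 574.06 - 0.31914*I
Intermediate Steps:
O(l, m) = -12 (O(l, m) = -9 - 3 = -12)
x(s, I) = 12
r = -216 (r = (12*3)*(-6) = 36*(-6) = -216)
F(w, X) = -36 (F(w, X) = (⅙)*(-216) = -36)
(√(-120 + O(j, -61)) - 1*20666)/F(131, -18) = (√(-120 - 12) - 1*20666)/(-36) = (√(-132) - 20666)*(-1/36) = (2*I*√33 - 20666)*(-1/36) = (-20666 + 2*I*√33)*(-1/36) = 10333/18 - I*√33/18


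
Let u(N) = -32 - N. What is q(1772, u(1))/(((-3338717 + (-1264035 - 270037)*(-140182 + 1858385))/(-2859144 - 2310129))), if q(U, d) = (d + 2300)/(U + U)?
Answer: 3906247297/3113817999841384 ≈ 1.2545e-6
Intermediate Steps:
q(U, d) = (2300 + d)/(2*U) (q(U, d) = (2300 + d)/((2*U)) = (2300 + d)*(1/(2*U)) = (2300 + d)/(2*U))
q(1772, u(1))/(((-3338717 + (-1264035 - 270037)*(-140182 + 1858385))/(-2859144 - 2310129))) = ((½)*(2300 + (-32 - 1*1))/1772)/(((-3338717 + (-1264035 - 270037)*(-140182 + 1858385))/(-2859144 - 2310129))) = ((½)*(1/1772)*(2300 + (-32 - 1)))/(((-3338717 - 1534072*1718203)/(-5169273))) = ((½)*(1/1772)*(2300 - 33))/(((-3338717 - 2635847112616)*(-1/5169273))) = ((½)*(1/1772)*2267)/((-2635850451333*(-1/5169273))) = 2267/(3544*(878616817111/1723091)) = (2267/3544)*(1723091/878616817111) = 3906247297/3113817999841384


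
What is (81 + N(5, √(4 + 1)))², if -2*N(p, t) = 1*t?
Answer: (162 - √5)²/4 ≈ 6381.1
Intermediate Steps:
N(p, t) = -t/2
(81 + N(5, √(4 + 1)))² = (81 - √(4 + 1)/2)² = (81 - √5/2)²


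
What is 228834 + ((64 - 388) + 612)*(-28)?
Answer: 220770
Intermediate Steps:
228834 + ((64 - 388) + 612)*(-28) = 228834 + (-324 + 612)*(-28) = 228834 + 288*(-28) = 228834 - 8064 = 220770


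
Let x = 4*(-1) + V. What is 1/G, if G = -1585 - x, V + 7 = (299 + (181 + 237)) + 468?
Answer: -1/2759 ≈ -0.00036245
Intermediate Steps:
V = 1178 (V = -7 + ((299 + (181 + 237)) + 468) = -7 + ((299 + 418) + 468) = -7 + (717 + 468) = -7 + 1185 = 1178)
x = 1174 (x = 4*(-1) + 1178 = -4 + 1178 = 1174)
G = -2759 (G = -1585 - 1*1174 = -1585 - 1174 = -2759)
1/G = 1/(-2759) = -1/2759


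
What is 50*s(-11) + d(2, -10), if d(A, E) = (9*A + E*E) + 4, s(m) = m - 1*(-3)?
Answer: -278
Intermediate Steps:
s(m) = 3 + m (s(m) = m + 3 = 3 + m)
d(A, E) = 4 + E² + 9*A (d(A, E) = (9*A + E²) + 4 = (E² + 9*A) + 4 = 4 + E² + 9*A)
50*s(-11) + d(2, -10) = 50*(3 - 11) + (4 + (-10)² + 9*2) = 50*(-8) + (4 + 100 + 18) = -400 + 122 = -278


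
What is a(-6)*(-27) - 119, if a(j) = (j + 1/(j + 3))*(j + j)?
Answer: -2171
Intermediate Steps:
a(j) = 2*j*(j + 1/(3 + j)) (a(j) = (j + 1/(3 + j))*(2*j) = 2*j*(j + 1/(3 + j)))
a(-6)*(-27) - 119 = (2*(-6)*(1 + (-6)² + 3*(-6))/(3 - 6))*(-27) - 119 = (2*(-6)*(1 + 36 - 18)/(-3))*(-27) - 119 = (2*(-6)*(-⅓)*19)*(-27) - 119 = 76*(-27) - 119 = -2052 - 119 = -2171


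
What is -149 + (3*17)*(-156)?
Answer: -8105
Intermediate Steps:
-149 + (3*17)*(-156) = -149 + 51*(-156) = -149 - 7956 = -8105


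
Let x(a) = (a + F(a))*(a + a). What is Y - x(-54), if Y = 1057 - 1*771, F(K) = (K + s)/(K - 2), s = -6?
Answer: -38012/7 ≈ -5430.3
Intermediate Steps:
F(K) = (-6 + K)/(-2 + K) (F(K) = (K - 6)/(K - 2) = (-6 + K)/(-2 + K))
Y = 286 (Y = 1057 - 771 = 286)
x(a) = 2*a*(a + (-6 + a)/(-2 + a)) (x(a) = (a + (-6 + a)/(-2 + a))*(a + a) = (a + (-6 + a)/(-2 + a))*(2*a) = 2*a*(a + (-6 + a)/(-2 + a)))
Y - x(-54) = 286 - 2*(-54)*(-6 + (-54)² - 1*(-54))/(-2 - 54) = 286 - 2*(-54)*(-6 + 2916 + 54)/(-56) = 286 - 2*(-54)*(-1)*2964/56 = 286 - 1*40014/7 = 286 - 40014/7 = -38012/7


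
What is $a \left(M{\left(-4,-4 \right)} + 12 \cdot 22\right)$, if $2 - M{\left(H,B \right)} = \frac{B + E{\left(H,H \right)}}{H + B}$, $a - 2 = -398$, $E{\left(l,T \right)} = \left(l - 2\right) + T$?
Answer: $-104643$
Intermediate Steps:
$E{\left(l,T \right)} = -2 + T + l$ ($E{\left(l,T \right)} = \left(-2 + l\right) + T = -2 + T + l$)
$a = -396$ ($a = 2 - 398 = -396$)
$M{\left(H,B \right)} = 2 - \frac{-2 + B + 2 H}{B + H}$ ($M{\left(H,B \right)} = 2 - \frac{B + \left(-2 + H + H\right)}{H + B} = 2 - \frac{B + \left(-2 + 2 H\right)}{B + H} = 2 - \frac{-2 + B + 2 H}{B + H}$)
$a \left(M{\left(-4,-4 \right)} + 12 \cdot 22\right) = - 396 \left(\frac{2 - 4}{-4 - 4} + 12 \cdot 22\right) = - 396 \left(\frac{1}{-8} \left(-2\right) + 264\right) = - 396 \left(\left(- \frac{1}{8}\right) \left(-2\right) + 264\right) = - 396 \left(\frac{1}{4} + 264\right) = \left(-396\right) \frac{1057}{4} = -104643$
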